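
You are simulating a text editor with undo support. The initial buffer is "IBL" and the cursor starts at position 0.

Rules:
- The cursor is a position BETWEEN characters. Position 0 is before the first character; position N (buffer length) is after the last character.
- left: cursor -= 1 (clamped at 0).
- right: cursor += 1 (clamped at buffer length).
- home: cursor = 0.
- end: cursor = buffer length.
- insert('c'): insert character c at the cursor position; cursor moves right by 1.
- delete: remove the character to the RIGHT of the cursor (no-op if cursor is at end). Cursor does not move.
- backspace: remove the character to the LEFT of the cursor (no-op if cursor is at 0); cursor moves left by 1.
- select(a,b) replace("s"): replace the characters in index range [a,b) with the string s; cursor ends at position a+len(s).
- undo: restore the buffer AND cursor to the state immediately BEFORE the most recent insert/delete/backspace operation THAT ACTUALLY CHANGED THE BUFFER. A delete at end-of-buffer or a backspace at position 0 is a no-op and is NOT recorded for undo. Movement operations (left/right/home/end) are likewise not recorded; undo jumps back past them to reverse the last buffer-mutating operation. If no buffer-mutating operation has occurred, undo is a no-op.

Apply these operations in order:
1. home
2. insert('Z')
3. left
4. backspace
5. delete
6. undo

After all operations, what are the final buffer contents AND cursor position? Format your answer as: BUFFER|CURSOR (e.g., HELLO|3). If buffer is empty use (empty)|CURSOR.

Answer: ZIBL|0

Derivation:
After op 1 (home): buf='IBL' cursor=0
After op 2 (insert('Z')): buf='ZIBL' cursor=1
After op 3 (left): buf='ZIBL' cursor=0
After op 4 (backspace): buf='ZIBL' cursor=0
After op 5 (delete): buf='IBL' cursor=0
After op 6 (undo): buf='ZIBL' cursor=0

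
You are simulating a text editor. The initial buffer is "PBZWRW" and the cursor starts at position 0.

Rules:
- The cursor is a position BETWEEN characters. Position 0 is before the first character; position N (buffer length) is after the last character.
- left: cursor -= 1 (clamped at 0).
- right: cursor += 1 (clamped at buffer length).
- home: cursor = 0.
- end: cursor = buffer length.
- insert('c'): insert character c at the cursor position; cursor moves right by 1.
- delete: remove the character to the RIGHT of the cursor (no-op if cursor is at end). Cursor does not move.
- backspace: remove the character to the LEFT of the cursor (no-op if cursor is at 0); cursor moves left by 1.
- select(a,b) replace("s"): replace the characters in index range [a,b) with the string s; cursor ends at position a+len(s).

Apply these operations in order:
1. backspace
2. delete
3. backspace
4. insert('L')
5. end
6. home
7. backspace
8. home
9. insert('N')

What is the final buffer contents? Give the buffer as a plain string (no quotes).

Answer: NLBZWRW

Derivation:
After op 1 (backspace): buf='PBZWRW' cursor=0
After op 2 (delete): buf='BZWRW' cursor=0
After op 3 (backspace): buf='BZWRW' cursor=0
After op 4 (insert('L')): buf='LBZWRW' cursor=1
After op 5 (end): buf='LBZWRW' cursor=6
After op 6 (home): buf='LBZWRW' cursor=0
After op 7 (backspace): buf='LBZWRW' cursor=0
After op 8 (home): buf='LBZWRW' cursor=0
After op 9 (insert('N')): buf='NLBZWRW' cursor=1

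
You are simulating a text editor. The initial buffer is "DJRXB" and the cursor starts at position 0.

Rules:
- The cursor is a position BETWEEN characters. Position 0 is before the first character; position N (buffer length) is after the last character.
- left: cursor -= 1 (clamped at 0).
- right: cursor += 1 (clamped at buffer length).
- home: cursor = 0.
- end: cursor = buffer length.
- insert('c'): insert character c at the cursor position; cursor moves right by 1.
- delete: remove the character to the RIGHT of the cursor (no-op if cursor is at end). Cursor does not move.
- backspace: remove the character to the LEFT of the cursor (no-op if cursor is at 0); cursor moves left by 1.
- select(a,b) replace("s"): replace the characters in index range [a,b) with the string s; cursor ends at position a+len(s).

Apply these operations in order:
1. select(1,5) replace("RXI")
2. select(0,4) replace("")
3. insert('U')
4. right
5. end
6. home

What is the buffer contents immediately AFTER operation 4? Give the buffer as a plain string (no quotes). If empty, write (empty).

Answer: U

Derivation:
After op 1 (select(1,5) replace("RXI")): buf='DRXI' cursor=4
After op 2 (select(0,4) replace("")): buf='(empty)' cursor=0
After op 3 (insert('U')): buf='U' cursor=1
After op 4 (right): buf='U' cursor=1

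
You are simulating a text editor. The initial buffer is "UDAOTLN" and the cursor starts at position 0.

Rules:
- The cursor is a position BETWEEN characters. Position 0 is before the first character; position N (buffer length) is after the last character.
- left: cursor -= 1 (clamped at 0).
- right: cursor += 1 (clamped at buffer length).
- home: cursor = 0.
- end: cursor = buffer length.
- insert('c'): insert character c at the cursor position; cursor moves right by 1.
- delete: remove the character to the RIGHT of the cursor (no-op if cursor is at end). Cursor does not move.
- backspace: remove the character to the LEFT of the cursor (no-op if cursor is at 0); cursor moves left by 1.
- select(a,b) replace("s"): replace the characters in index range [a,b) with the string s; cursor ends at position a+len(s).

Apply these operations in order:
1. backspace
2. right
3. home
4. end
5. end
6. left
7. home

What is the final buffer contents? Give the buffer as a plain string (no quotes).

Answer: UDAOTLN

Derivation:
After op 1 (backspace): buf='UDAOTLN' cursor=0
After op 2 (right): buf='UDAOTLN' cursor=1
After op 3 (home): buf='UDAOTLN' cursor=0
After op 4 (end): buf='UDAOTLN' cursor=7
After op 5 (end): buf='UDAOTLN' cursor=7
After op 6 (left): buf='UDAOTLN' cursor=6
After op 7 (home): buf='UDAOTLN' cursor=0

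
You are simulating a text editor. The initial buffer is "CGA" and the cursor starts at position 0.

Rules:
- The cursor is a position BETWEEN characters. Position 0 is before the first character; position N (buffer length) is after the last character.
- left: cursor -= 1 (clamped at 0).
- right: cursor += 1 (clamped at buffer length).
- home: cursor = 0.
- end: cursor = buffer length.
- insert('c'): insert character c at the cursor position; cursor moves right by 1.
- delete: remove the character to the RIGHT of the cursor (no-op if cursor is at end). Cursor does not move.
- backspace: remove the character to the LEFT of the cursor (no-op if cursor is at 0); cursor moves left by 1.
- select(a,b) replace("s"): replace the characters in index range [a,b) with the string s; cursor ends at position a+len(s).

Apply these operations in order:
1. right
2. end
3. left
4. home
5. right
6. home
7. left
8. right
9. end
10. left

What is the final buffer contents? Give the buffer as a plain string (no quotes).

Answer: CGA

Derivation:
After op 1 (right): buf='CGA' cursor=1
After op 2 (end): buf='CGA' cursor=3
After op 3 (left): buf='CGA' cursor=2
After op 4 (home): buf='CGA' cursor=0
After op 5 (right): buf='CGA' cursor=1
After op 6 (home): buf='CGA' cursor=0
After op 7 (left): buf='CGA' cursor=0
After op 8 (right): buf='CGA' cursor=1
After op 9 (end): buf='CGA' cursor=3
After op 10 (left): buf='CGA' cursor=2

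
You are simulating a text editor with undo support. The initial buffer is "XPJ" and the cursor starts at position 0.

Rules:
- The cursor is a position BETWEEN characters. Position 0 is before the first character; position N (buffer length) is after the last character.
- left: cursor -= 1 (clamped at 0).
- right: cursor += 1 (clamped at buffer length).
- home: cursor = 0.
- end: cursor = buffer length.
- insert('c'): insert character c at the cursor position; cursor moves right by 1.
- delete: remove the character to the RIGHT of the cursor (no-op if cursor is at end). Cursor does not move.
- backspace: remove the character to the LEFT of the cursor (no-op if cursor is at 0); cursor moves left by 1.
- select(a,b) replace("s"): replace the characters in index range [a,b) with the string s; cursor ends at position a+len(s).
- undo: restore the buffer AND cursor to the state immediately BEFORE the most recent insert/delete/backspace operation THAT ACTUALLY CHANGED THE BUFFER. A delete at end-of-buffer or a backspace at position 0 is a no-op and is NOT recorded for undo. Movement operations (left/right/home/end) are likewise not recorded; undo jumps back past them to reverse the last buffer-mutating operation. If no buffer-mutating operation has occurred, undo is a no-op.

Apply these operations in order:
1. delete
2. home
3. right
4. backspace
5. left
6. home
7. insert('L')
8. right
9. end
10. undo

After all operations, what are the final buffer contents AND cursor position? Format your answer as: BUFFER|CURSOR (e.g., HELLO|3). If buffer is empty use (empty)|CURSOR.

After op 1 (delete): buf='PJ' cursor=0
After op 2 (home): buf='PJ' cursor=0
After op 3 (right): buf='PJ' cursor=1
After op 4 (backspace): buf='J' cursor=0
After op 5 (left): buf='J' cursor=0
After op 6 (home): buf='J' cursor=0
After op 7 (insert('L')): buf='LJ' cursor=1
After op 8 (right): buf='LJ' cursor=2
After op 9 (end): buf='LJ' cursor=2
After op 10 (undo): buf='J' cursor=0

Answer: J|0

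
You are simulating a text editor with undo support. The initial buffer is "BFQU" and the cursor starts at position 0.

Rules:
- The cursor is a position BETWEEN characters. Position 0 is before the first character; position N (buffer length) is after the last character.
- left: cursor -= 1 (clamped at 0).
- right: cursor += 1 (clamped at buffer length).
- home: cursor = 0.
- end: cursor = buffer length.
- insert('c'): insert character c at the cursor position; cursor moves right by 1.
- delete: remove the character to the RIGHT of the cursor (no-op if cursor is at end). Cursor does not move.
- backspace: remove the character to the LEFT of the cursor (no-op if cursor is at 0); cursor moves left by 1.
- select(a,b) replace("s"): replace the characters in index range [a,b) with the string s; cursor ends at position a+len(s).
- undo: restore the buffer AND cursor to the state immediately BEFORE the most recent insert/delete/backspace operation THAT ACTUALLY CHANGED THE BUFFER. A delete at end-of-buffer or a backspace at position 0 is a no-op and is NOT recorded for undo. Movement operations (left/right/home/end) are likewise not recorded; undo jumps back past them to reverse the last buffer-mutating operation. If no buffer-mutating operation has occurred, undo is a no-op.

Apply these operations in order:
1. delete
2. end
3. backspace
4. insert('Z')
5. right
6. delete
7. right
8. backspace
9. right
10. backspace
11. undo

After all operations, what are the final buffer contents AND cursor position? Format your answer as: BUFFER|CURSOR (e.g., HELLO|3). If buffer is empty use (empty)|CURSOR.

Answer: FQ|2

Derivation:
After op 1 (delete): buf='FQU' cursor=0
After op 2 (end): buf='FQU' cursor=3
After op 3 (backspace): buf='FQ' cursor=2
After op 4 (insert('Z')): buf='FQZ' cursor=3
After op 5 (right): buf='FQZ' cursor=3
After op 6 (delete): buf='FQZ' cursor=3
After op 7 (right): buf='FQZ' cursor=3
After op 8 (backspace): buf='FQ' cursor=2
After op 9 (right): buf='FQ' cursor=2
After op 10 (backspace): buf='F' cursor=1
After op 11 (undo): buf='FQ' cursor=2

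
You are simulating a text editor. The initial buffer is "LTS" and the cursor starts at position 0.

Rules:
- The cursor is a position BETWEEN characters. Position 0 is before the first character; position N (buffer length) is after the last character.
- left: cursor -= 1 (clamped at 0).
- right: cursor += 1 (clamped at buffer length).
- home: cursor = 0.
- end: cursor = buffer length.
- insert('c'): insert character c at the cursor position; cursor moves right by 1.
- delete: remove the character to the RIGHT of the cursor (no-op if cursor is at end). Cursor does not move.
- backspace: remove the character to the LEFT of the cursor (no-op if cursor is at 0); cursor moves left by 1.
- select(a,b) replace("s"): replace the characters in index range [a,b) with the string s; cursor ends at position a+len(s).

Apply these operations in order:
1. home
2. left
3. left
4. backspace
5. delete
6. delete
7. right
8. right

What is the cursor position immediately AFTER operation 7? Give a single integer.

Answer: 1

Derivation:
After op 1 (home): buf='LTS' cursor=0
After op 2 (left): buf='LTS' cursor=0
After op 3 (left): buf='LTS' cursor=0
After op 4 (backspace): buf='LTS' cursor=0
After op 5 (delete): buf='TS' cursor=0
After op 6 (delete): buf='S' cursor=0
After op 7 (right): buf='S' cursor=1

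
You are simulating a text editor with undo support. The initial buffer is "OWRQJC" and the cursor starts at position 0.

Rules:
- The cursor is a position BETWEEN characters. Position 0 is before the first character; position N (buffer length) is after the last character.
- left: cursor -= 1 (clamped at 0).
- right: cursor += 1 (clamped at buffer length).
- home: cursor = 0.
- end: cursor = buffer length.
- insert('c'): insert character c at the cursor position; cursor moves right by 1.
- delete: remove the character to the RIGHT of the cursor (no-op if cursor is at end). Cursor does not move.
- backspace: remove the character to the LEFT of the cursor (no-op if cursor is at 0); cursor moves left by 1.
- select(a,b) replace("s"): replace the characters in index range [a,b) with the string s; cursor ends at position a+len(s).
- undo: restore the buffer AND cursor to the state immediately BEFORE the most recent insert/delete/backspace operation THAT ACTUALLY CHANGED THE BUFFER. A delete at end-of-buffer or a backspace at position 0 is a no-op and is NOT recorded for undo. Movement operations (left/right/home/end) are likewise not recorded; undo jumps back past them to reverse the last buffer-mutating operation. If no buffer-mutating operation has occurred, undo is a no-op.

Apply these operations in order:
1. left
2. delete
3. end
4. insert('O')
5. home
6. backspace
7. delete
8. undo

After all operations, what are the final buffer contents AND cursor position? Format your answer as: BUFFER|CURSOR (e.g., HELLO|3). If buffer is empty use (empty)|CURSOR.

Answer: WRQJCO|0

Derivation:
After op 1 (left): buf='OWRQJC' cursor=0
After op 2 (delete): buf='WRQJC' cursor=0
After op 3 (end): buf='WRQJC' cursor=5
After op 4 (insert('O')): buf='WRQJCO' cursor=6
After op 5 (home): buf='WRQJCO' cursor=0
After op 6 (backspace): buf='WRQJCO' cursor=0
After op 7 (delete): buf='RQJCO' cursor=0
After op 8 (undo): buf='WRQJCO' cursor=0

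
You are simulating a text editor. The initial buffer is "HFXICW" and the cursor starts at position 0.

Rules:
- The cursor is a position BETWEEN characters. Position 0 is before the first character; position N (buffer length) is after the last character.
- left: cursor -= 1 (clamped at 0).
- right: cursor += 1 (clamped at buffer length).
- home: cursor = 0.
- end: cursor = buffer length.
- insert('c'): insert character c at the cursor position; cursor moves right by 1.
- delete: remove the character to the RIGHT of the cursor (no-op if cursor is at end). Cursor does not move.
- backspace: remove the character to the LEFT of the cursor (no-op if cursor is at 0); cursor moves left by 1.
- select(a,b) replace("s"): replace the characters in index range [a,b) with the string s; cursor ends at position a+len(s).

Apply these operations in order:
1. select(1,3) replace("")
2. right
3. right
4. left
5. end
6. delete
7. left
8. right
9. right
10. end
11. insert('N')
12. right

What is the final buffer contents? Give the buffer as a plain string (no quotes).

Answer: HICWN

Derivation:
After op 1 (select(1,3) replace("")): buf='HICW' cursor=1
After op 2 (right): buf='HICW' cursor=2
After op 3 (right): buf='HICW' cursor=3
After op 4 (left): buf='HICW' cursor=2
After op 5 (end): buf='HICW' cursor=4
After op 6 (delete): buf='HICW' cursor=4
After op 7 (left): buf='HICW' cursor=3
After op 8 (right): buf='HICW' cursor=4
After op 9 (right): buf='HICW' cursor=4
After op 10 (end): buf='HICW' cursor=4
After op 11 (insert('N')): buf='HICWN' cursor=5
After op 12 (right): buf='HICWN' cursor=5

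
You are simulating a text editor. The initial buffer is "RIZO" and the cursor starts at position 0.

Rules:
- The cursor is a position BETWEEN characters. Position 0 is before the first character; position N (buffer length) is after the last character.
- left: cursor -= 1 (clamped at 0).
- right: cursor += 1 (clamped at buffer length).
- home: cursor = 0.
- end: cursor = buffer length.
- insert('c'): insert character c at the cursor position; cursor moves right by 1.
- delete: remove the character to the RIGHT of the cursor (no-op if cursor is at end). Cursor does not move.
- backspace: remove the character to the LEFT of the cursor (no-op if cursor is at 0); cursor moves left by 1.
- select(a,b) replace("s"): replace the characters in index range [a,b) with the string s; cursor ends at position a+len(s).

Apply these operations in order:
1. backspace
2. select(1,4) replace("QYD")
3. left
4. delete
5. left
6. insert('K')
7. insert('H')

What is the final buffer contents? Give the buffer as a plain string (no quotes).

Answer: RQKHY

Derivation:
After op 1 (backspace): buf='RIZO' cursor=0
After op 2 (select(1,4) replace("QYD")): buf='RQYD' cursor=4
After op 3 (left): buf='RQYD' cursor=3
After op 4 (delete): buf='RQY' cursor=3
After op 5 (left): buf='RQY' cursor=2
After op 6 (insert('K')): buf='RQKY' cursor=3
After op 7 (insert('H')): buf='RQKHY' cursor=4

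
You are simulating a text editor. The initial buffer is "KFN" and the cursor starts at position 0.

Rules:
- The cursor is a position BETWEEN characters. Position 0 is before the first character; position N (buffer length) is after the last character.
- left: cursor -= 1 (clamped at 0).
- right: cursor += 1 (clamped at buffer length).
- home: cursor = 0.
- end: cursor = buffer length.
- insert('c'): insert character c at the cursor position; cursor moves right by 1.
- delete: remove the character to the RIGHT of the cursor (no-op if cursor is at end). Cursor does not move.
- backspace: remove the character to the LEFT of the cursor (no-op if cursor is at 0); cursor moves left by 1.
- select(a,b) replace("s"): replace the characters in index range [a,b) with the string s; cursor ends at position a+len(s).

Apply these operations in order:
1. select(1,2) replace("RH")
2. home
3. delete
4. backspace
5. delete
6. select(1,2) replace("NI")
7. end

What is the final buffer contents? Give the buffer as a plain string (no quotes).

After op 1 (select(1,2) replace("RH")): buf='KRHN' cursor=3
After op 2 (home): buf='KRHN' cursor=0
After op 3 (delete): buf='RHN' cursor=0
After op 4 (backspace): buf='RHN' cursor=0
After op 5 (delete): buf='HN' cursor=0
After op 6 (select(1,2) replace("NI")): buf='HNI' cursor=3
After op 7 (end): buf='HNI' cursor=3

Answer: HNI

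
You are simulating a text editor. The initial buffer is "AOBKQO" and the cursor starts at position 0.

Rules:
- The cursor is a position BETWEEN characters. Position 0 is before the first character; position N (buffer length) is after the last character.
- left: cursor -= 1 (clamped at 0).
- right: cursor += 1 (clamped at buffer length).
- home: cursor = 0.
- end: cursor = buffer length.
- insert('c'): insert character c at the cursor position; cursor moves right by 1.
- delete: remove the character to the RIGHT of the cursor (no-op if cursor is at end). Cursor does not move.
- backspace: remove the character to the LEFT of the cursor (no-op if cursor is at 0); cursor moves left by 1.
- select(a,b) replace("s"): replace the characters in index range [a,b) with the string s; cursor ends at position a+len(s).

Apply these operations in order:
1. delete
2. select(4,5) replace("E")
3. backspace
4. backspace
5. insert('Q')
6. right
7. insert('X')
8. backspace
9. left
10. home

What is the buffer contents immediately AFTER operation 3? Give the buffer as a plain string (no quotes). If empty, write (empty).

Answer: OBKQ

Derivation:
After op 1 (delete): buf='OBKQO' cursor=0
After op 2 (select(4,5) replace("E")): buf='OBKQE' cursor=5
After op 3 (backspace): buf='OBKQ' cursor=4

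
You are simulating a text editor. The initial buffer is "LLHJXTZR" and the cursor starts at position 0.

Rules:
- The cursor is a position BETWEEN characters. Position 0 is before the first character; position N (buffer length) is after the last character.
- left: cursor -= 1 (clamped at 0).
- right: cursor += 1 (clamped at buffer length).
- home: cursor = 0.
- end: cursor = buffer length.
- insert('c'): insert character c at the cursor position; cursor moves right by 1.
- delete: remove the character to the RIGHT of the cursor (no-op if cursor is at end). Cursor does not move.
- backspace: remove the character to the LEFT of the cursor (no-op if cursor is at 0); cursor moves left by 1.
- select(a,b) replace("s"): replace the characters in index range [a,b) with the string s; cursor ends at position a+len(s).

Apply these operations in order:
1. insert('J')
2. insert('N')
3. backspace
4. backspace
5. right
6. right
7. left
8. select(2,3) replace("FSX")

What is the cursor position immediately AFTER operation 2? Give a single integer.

After op 1 (insert('J')): buf='JLLHJXTZR' cursor=1
After op 2 (insert('N')): buf='JNLLHJXTZR' cursor=2

Answer: 2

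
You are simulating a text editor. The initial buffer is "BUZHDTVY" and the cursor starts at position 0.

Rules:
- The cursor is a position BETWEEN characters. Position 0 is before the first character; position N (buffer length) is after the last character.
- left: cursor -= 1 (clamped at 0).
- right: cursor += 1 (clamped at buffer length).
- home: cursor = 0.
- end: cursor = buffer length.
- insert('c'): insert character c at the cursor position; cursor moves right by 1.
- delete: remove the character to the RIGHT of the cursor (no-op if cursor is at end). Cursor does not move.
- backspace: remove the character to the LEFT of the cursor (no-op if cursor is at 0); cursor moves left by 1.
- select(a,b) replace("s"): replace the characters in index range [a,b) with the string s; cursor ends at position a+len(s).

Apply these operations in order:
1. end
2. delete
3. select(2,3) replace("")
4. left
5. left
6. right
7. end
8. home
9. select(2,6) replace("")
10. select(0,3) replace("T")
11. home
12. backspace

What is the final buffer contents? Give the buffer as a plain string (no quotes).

After op 1 (end): buf='BUZHDTVY' cursor=8
After op 2 (delete): buf='BUZHDTVY' cursor=8
After op 3 (select(2,3) replace("")): buf='BUHDTVY' cursor=2
After op 4 (left): buf='BUHDTVY' cursor=1
After op 5 (left): buf='BUHDTVY' cursor=0
After op 6 (right): buf='BUHDTVY' cursor=1
After op 7 (end): buf='BUHDTVY' cursor=7
After op 8 (home): buf='BUHDTVY' cursor=0
After op 9 (select(2,6) replace("")): buf='BUY' cursor=2
After op 10 (select(0,3) replace("T")): buf='T' cursor=1
After op 11 (home): buf='T' cursor=0
After op 12 (backspace): buf='T' cursor=0

Answer: T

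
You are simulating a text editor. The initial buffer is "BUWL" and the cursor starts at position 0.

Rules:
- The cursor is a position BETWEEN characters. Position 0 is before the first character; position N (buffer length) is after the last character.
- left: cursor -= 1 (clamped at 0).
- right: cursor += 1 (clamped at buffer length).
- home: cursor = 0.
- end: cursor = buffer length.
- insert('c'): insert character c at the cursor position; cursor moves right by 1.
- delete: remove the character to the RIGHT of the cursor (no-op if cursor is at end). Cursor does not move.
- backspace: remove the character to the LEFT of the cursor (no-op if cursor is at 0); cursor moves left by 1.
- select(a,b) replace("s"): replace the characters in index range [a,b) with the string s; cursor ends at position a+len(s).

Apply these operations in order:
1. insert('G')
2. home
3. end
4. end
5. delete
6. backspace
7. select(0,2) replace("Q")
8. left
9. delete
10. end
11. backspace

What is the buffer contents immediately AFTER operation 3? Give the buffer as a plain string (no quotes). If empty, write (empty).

After op 1 (insert('G')): buf='GBUWL' cursor=1
After op 2 (home): buf='GBUWL' cursor=0
After op 3 (end): buf='GBUWL' cursor=5

Answer: GBUWL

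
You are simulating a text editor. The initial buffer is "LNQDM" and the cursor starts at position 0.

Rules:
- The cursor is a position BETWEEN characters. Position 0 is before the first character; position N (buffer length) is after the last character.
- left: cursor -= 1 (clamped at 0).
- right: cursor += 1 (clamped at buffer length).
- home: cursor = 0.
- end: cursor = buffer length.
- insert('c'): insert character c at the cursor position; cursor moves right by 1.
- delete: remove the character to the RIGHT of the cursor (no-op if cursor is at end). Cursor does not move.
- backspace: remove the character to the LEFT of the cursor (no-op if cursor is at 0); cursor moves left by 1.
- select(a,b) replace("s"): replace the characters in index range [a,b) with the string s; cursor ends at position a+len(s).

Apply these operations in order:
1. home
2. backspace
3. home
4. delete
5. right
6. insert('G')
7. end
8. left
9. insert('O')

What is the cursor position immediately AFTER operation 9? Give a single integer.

After op 1 (home): buf='LNQDM' cursor=0
After op 2 (backspace): buf='LNQDM' cursor=0
After op 3 (home): buf='LNQDM' cursor=0
After op 4 (delete): buf='NQDM' cursor=0
After op 5 (right): buf='NQDM' cursor=1
After op 6 (insert('G')): buf='NGQDM' cursor=2
After op 7 (end): buf='NGQDM' cursor=5
After op 8 (left): buf='NGQDM' cursor=4
After op 9 (insert('O')): buf='NGQDOM' cursor=5

Answer: 5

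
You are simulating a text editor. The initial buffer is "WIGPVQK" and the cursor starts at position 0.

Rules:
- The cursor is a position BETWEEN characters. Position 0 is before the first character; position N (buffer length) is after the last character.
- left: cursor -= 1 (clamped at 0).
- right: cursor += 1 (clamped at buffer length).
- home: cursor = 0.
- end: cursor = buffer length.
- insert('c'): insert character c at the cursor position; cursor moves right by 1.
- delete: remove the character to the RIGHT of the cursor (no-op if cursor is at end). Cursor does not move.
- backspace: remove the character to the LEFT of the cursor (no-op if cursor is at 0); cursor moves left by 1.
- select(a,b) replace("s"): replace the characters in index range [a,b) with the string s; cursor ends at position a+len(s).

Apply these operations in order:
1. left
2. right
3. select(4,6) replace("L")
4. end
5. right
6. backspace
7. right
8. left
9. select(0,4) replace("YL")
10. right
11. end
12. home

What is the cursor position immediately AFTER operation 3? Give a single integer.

Answer: 5

Derivation:
After op 1 (left): buf='WIGPVQK' cursor=0
After op 2 (right): buf='WIGPVQK' cursor=1
After op 3 (select(4,6) replace("L")): buf='WIGPLK' cursor=5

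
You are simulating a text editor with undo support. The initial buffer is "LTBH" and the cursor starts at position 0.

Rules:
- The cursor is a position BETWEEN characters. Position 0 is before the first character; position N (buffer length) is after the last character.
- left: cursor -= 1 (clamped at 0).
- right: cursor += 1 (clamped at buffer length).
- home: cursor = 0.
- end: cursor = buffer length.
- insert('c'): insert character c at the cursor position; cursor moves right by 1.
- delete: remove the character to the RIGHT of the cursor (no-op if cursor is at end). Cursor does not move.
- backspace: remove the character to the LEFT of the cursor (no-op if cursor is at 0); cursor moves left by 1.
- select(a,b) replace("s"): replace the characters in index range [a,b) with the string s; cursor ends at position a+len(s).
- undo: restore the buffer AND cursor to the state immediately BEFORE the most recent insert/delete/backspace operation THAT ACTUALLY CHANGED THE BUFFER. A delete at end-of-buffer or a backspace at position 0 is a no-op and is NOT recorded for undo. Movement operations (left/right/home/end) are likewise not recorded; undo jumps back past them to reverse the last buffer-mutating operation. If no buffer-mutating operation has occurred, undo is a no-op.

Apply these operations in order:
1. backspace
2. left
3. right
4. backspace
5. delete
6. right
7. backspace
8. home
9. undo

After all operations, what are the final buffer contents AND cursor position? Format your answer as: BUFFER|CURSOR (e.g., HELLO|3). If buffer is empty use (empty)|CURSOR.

After op 1 (backspace): buf='LTBH' cursor=0
After op 2 (left): buf='LTBH' cursor=0
After op 3 (right): buf='LTBH' cursor=1
After op 4 (backspace): buf='TBH' cursor=0
After op 5 (delete): buf='BH' cursor=0
After op 6 (right): buf='BH' cursor=1
After op 7 (backspace): buf='H' cursor=0
After op 8 (home): buf='H' cursor=0
After op 9 (undo): buf='BH' cursor=1

Answer: BH|1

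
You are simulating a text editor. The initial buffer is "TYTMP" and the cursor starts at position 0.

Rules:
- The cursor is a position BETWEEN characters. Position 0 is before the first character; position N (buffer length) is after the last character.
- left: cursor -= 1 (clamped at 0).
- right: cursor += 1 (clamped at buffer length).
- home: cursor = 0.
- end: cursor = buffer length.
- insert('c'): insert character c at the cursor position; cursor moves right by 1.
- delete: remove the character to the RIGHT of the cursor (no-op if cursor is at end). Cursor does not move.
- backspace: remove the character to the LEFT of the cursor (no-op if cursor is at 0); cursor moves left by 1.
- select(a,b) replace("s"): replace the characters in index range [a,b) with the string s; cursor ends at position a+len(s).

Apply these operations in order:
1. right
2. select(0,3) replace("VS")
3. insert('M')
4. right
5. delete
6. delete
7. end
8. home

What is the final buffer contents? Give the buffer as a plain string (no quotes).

Answer: VSMM

Derivation:
After op 1 (right): buf='TYTMP' cursor=1
After op 2 (select(0,3) replace("VS")): buf='VSMP' cursor=2
After op 3 (insert('M')): buf='VSMMP' cursor=3
After op 4 (right): buf='VSMMP' cursor=4
After op 5 (delete): buf='VSMM' cursor=4
After op 6 (delete): buf='VSMM' cursor=4
After op 7 (end): buf='VSMM' cursor=4
After op 8 (home): buf='VSMM' cursor=0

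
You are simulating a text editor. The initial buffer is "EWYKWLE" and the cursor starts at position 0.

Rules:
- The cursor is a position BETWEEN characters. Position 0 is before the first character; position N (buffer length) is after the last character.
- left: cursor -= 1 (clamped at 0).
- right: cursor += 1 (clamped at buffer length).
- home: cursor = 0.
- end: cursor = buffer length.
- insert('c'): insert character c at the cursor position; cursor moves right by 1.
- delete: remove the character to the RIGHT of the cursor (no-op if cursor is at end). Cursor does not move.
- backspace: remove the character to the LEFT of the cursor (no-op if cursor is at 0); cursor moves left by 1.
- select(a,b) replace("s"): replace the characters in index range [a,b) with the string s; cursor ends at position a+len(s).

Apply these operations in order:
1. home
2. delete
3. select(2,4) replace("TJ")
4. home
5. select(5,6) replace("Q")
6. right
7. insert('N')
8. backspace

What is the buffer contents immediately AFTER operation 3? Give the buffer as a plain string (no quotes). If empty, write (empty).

After op 1 (home): buf='EWYKWLE' cursor=0
After op 2 (delete): buf='WYKWLE' cursor=0
After op 3 (select(2,4) replace("TJ")): buf='WYTJLE' cursor=4

Answer: WYTJLE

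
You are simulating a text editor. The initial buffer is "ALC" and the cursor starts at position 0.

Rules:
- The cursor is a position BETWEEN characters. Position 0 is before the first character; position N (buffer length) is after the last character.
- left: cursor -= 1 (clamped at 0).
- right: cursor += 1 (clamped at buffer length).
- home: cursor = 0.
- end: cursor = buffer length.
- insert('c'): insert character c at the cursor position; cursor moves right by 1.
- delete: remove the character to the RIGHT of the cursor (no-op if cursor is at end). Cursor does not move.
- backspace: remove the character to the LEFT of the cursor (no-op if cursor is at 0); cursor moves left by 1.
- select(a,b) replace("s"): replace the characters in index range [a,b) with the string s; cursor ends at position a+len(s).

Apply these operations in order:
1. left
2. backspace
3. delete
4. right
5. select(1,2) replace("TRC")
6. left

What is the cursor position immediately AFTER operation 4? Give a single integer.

Answer: 1

Derivation:
After op 1 (left): buf='ALC' cursor=0
After op 2 (backspace): buf='ALC' cursor=0
After op 3 (delete): buf='LC' cursor=0
After op 4 (right): buf='LC' cursor=1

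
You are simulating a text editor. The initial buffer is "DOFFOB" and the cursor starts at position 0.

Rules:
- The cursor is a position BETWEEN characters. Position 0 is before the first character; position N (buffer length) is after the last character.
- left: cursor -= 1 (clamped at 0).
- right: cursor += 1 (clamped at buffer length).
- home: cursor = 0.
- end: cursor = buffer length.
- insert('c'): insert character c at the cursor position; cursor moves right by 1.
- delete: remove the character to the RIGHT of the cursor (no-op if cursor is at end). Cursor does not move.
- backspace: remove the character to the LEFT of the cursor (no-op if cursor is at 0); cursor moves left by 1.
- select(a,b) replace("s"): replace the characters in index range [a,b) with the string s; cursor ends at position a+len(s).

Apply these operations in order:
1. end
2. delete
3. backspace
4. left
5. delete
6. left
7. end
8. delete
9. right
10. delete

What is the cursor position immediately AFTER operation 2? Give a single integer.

After op 1 (end): buf='DOFFOB' cursor=6
After op 2 (delete): buf='DOFFOB' cursor=6

Answer: 6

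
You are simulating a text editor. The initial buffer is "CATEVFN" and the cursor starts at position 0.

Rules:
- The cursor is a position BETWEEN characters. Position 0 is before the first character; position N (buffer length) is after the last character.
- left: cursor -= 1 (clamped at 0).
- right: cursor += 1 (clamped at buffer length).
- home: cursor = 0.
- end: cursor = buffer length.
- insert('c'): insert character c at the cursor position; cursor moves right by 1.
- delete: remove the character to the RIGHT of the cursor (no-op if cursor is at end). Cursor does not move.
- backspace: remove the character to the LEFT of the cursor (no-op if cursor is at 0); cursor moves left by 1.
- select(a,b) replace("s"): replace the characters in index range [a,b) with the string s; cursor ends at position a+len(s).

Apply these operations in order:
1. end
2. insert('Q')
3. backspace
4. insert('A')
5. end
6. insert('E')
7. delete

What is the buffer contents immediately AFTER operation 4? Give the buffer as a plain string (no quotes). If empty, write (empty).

After op 1 (end): buf='CATEVFN' cursor=7
After op 2 (insert('Q')): buf='CATEVFNQ' cursor=8
After op 3 (backspace): buf='CATEVFN' cursor=7
After op 4 (insert('A')): buf='CATEVFNA' cursor=8

Answer: CATEVFNA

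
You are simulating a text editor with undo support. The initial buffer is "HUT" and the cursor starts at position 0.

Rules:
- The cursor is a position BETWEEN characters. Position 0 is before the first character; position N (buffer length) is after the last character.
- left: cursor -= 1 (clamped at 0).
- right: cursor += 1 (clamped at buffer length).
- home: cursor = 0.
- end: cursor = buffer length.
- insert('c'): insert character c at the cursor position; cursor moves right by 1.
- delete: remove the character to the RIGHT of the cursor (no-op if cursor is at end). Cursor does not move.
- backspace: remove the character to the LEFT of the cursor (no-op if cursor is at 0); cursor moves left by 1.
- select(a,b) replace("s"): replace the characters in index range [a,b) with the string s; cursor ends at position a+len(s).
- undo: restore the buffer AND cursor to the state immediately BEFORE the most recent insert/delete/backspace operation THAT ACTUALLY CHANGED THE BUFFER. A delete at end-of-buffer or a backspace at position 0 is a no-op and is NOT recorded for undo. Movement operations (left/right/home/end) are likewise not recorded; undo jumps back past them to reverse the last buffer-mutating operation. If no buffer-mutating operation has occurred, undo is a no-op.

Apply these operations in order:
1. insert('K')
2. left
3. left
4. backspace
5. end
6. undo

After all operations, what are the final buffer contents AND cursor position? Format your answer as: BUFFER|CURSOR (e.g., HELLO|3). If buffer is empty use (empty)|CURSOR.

Answer: HUT|0

Derivation:
After op 1 (insert('K')): buf='KHUT' cursor=1
After op 2 (left): buf='KHUT' cursor=0
After op 3 (left): buf='KHUT' cursor=0
After op 4 (backspace): buf='KHUT' cursor=0
After op 5 (end): buf='KHUT' cursor=4
After op 6 (undo): buf='HUT' cursor=0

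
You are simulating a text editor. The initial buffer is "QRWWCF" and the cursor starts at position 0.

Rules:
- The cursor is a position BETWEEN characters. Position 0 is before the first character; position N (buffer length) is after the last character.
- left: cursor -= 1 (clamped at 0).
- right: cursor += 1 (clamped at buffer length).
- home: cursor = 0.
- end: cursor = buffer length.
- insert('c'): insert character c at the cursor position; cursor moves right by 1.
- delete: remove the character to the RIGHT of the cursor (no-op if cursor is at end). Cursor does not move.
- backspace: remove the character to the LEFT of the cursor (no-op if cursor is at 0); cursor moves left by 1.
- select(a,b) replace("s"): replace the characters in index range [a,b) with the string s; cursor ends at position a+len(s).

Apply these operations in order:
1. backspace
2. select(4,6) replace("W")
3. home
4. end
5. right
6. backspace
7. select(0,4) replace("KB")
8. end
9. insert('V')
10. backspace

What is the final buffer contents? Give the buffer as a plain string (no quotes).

Answer: KB

Derivation:
After op 1 (backspace): buf='QRWWCF' cursor=0
After op 2 (select(4,6) replace("W")): buf='QRWWW' cursor=5
After op 3 (home): buf='QRWWW' cursor=0
After op 4 (end): buf='QRWWW' cursor=5
After op 5 (right): buf='QRWWW' cursor=5
After op 6 (backspace): buf='QRWW' cursor=4
After op 7 (select(0,4) replace("KB")): buf='KB' cursor=2
After op 8 (end): buf='KB' cursor=2
After op 9 (insert('V')): buf='KBV' cursor=3
After op 10 (backspace): buf='KB' cursor=2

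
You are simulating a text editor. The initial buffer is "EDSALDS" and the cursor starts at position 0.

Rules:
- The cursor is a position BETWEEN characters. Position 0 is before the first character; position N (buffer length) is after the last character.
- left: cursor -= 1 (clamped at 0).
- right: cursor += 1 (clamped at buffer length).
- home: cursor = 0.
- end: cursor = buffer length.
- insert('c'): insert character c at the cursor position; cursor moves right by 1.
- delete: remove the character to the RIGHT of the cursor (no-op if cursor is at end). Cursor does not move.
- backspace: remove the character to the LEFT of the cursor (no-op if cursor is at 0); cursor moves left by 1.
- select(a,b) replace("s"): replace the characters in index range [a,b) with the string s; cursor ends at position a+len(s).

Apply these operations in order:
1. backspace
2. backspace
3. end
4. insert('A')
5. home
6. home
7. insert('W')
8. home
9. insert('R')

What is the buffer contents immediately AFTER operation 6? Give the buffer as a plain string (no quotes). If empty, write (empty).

Answer: EDSALDSA

Derivation:
After op 1 (backspace): buf='EDSALDS' cursor=0
After op 2 (backspace): buf='EDSALDS' cursor=0
After op 3 (end): buf='EDSALDS' cursor=7
After op 4 (insert('A')): buf='EDSALDSA' cursor=8
After op 5 (home): buf='EDSALDSA' cursor=0
After op 6 (home): buf='EDSALDSA' cursor=0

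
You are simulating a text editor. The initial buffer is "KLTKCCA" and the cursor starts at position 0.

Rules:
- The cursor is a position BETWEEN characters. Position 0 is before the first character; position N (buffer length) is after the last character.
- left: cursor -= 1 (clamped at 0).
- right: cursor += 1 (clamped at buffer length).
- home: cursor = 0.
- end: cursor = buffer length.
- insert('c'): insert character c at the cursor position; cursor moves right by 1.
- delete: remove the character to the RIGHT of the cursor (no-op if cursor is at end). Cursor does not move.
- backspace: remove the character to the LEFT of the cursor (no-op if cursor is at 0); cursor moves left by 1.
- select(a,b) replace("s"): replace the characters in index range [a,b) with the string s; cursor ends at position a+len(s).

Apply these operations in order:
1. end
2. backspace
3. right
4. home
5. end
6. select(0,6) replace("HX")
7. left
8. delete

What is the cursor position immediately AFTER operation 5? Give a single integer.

After op 1 (end): buf='KLTKCCA' cursor=7
After op 2 (backspace): buf='KLTKCC' cursor=6
After op 3 (right): buf='KLTKCC' cursor=6
After op 4 (home): buf='KLTKCC' cursor=0
After op 5 (end): buf='KLTKCC' cursor=6

Answer: 6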